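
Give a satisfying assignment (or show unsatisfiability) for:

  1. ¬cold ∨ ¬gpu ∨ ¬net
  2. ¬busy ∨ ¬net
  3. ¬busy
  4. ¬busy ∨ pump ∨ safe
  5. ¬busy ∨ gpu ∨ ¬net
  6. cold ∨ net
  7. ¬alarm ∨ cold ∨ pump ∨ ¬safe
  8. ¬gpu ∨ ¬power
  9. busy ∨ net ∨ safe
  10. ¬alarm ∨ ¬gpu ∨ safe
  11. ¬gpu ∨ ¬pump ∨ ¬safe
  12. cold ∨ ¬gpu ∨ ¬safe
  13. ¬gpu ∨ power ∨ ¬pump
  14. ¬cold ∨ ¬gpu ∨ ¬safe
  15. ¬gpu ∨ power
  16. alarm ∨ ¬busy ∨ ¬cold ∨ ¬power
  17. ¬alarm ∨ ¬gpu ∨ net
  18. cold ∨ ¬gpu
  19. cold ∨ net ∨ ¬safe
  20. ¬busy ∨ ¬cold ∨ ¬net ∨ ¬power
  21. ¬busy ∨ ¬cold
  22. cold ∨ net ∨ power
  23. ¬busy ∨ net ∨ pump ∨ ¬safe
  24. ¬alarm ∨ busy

pump = False, net = True, cold = True, gpu = False, alarm = False, busy = False, safe = True, power = False

Unit clause (¬busy) forces busy = False.
In (¬alarm ∨ busy) only ¬alarm is left, so alarm = False.
Set pump = False.
Set net = True.
Set cold = True.
  then (¬cold ∨ ¬gpu ∨ ¬net) forces gpu = False.
Set safe = True.
Set power = False.
All clauses satisfied.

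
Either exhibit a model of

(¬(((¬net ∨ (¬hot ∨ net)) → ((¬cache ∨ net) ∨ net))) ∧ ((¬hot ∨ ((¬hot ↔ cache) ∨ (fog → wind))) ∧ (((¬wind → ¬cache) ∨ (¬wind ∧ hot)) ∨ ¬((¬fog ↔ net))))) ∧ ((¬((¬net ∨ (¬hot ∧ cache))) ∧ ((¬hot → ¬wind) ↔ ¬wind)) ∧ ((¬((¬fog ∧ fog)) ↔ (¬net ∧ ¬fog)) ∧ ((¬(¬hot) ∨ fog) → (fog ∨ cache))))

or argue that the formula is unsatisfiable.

Unsatisfiable

Case net = True: the conjunct ¬(((¬net ∨ (¬hot ∨ net)) → ((¬cache ∨ net) ∨ net))) becomes ¬((True → True)) = False.
Case net = False: the conjunct ¬((¬net ∨ (¬hot ∧ cache))) becomes ¬((True ∨ (¬hot ∧ cache))) = False.
Both cases fail — unsatisfiable.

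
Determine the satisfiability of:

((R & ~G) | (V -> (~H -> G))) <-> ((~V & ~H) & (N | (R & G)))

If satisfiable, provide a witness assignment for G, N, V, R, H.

G=F, N=T, V=T, R=F, H=F

  ((R & ~G) | (V -> (~H -> G))) <-> ((~V & ~H) & (N | (R & G))) = True
    (R & ~G) | (V -> (~H -> G)) = False
      R & ~G = False
        ~G = True
      V -> (~H -> G) = False
        ~H -> G = False
          ~H = True
    (~V & ~H) & (N | (R & G)) = False
      ~V & ~H = False
        ~V = False
        ~H = True
      N | (R & G) = True
        R & G = False
The formula evaluates to True.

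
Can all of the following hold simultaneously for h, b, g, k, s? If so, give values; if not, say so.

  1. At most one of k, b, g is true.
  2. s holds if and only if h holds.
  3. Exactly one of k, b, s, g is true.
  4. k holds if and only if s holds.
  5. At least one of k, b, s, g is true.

h=F, b=F, g=T, k=F, s=F

  (1) {k, b, g}: 1 true — at most one ✓
  (2) s=F, h=F — same ✓
  (3) {k, b, s, g}: 1 true — exactly one ✓
  (4) k=F, s=F — same ✓
  (5) {k, b, s, g}: 1 true — at least one ✓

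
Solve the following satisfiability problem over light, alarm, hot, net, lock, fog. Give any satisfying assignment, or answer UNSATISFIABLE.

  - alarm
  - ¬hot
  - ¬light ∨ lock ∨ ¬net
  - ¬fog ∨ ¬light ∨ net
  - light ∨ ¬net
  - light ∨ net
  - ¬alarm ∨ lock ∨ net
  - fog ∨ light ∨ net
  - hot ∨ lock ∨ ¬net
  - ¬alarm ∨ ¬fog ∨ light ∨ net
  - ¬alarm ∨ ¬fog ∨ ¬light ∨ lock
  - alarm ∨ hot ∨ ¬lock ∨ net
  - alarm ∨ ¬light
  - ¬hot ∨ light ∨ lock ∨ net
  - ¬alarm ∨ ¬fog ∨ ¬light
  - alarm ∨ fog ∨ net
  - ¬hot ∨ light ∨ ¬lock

light=T, alarm=T, hot=F, net=F, lock=T, fog=F

Unit clause (alarm) forces alarm = True.
Unit clause (¬hot) forces hot = False.
Try light = False:
  (light ∨ ¬net) forces net = False.
  clause (light ∨ net) is falsified — backtrack.
So light = True.
  then (¬alarm ∨ ¬fog ∨ ¬light) forces fog = False.
Set net = False.
  then (¬alarm ∨ lock ∨ net) forces lock = True.
All clauses satisfied.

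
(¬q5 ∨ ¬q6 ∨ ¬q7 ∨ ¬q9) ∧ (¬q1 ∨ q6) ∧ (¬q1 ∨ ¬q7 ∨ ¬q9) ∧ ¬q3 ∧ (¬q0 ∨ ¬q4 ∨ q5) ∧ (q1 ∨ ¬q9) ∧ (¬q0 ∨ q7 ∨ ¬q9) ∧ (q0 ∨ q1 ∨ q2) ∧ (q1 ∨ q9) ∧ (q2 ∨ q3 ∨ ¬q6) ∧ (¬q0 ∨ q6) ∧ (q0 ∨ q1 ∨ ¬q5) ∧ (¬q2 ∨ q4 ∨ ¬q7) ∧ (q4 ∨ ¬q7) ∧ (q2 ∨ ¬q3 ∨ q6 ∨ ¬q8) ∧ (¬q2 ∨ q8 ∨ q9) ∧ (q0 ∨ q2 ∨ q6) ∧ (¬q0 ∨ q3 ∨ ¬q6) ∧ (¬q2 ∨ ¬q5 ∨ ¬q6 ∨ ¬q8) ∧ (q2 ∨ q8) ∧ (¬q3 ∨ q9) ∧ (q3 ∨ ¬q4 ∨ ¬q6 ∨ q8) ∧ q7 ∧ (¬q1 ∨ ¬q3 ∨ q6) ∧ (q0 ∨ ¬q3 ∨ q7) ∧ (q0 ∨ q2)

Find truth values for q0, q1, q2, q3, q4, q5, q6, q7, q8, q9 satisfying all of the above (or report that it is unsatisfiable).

q0: False; q1: True; q2: True; q3: False; q4: True; q5: False; q6: True; q7: True; q8: True; q9: False

Unit clause (¬q3) forces q3 = False.
Unit clause (q7) forces q7 = True.
In (q4 ∨ ¬q7) only q4 is left, so q4 = True.
Try q0 = True:
  (¬q0 ∨ ¬q4 ∨ q5) forces q5 = True.
  (¬q0 ∨ q6) forces q6 = True.
  clause (¬q0 ∨ q3 ∨ ¬q6) is falsified — backtrack.
So q0 = False.
  then (q0 ∨ q2) forces q2 = True.
Set q1 = True.
  then (¬q1 ∨ q6) forces q6 = True.
  then (¬q1 ∨ ¬q7 ∨ ¬q9) forces q9 = False.
  then (¬q2 ∨ q8 ∨ q9) forces q8 = True.
  then (¬q2 ∨ ¬q5 ∨ ¬q6 ∨ ¬q8) forces q5 = False.
All clauses satisfied.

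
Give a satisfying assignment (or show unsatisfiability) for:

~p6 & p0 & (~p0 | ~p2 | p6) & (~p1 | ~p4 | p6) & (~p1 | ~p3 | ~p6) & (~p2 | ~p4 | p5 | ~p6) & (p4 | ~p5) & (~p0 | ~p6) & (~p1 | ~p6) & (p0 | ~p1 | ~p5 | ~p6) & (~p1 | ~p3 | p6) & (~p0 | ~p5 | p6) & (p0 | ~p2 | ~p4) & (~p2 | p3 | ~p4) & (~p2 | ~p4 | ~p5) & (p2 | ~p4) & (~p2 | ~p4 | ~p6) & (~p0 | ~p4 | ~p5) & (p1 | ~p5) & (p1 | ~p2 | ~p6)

Unit clause (~p6) forces p6 = False.
Unit clause (p0) forces p0 = True.
In (~p0 | ~p2 | p6) only ~p2 is left, so p2 = False.
In (~p0 | ~p5 | p6) only ~p5 is left, so p5 = False.
In (p2 | ~p4) only ~p4 is left, so p4 = False.
Set p1 = True.
  then (~p1 | ~p3 | p6) forces p3 = False.
All clauses satisfied.

p0=T; p1=T; p2=F; p3=F; p4=F; p5=F; p6=F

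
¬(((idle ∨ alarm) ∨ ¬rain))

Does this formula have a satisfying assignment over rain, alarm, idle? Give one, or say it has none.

rain = True; alarm = False; idle = False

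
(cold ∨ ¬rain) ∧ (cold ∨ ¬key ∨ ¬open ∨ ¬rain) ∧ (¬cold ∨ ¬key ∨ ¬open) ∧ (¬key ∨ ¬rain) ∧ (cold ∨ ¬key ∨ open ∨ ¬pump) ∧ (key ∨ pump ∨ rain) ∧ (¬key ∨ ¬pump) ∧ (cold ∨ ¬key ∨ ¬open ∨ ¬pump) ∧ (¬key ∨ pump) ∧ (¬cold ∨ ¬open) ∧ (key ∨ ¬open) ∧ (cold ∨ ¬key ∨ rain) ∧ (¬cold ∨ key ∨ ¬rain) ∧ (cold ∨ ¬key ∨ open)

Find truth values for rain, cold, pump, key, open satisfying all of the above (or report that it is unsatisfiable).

rain = False, cold = False, pump = True, key = False, open = False

Try rain = True:
  (cold ∨ ¬rain) forces cold = True.
  (¬key ∨ ¬rain) forces key = False.
  clause (¬cold ∨ key ∨ ¬rain) is falsified — backtrack.
So rain = False.
Set cold = False.
  then (cold ∨ ¬key ∨ rain) forces key = False.
  then (key ∨ pump ∨ rain) forces pump = True.
  then (key ∨ ¬open) forces open = False.
All clauses satisfied.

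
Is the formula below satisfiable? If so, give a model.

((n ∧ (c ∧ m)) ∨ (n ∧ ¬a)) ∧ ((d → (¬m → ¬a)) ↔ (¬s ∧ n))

a: False, s: False, m: False, d: True, n: True, c: True

  (n ∧ (c ∧ m)) ∨ (n ∧ ¬a) = True
    n ∧ (c ∧ m) = False
      c ∧ m = False
    n ∧ ¬a = True
      ¬a = True
  (d → (¬m → ¬a)) ↔ (¬s ∧ n) = True
    d → (¬m → ¬a) = True
      ¬m → ¬a = True
        ¬m = True
        ¬a = True
    ¬s ∧ n = True
      ¬s = True
Both conjuncts True, so the formula holds.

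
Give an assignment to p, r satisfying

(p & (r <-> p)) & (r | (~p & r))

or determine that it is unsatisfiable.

p = True, r = True

  p & (r <-> p) = True
    r <-> p = True
  r | (~p & r) = True
    ~p & r = False
      ~p = False
Both conjuncts True, so the formula holds.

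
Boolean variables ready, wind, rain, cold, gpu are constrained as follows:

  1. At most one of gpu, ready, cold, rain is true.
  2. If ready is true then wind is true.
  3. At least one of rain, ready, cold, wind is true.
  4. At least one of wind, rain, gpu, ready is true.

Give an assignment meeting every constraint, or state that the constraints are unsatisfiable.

ready = False; wind = True; rain = False; cold = True; gpu = False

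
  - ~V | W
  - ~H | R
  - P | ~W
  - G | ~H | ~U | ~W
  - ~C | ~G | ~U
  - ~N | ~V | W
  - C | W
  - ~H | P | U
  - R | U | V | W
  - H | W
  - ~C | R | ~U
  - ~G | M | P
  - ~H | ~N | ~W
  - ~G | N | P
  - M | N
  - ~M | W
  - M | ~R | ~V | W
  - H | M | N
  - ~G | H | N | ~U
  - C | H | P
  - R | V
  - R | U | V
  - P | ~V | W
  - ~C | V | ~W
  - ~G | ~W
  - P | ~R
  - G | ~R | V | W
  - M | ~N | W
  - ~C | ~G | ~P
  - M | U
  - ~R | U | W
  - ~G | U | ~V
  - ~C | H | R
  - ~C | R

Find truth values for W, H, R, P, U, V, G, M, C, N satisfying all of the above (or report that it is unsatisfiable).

W: True, H: False, R: True, P: True, U: False, V: True, G: False, M: True, C: True, N: True

Set W = True.
  then (P | ~W) forces P = True.
  then (~G | ~W) forces G = False.
Set H = False.
Set R = True.
Set U = False.
  then (M | U) forces M = True.
Set V = True.
Set C = True.
Set N = True.
All clauses satisfied.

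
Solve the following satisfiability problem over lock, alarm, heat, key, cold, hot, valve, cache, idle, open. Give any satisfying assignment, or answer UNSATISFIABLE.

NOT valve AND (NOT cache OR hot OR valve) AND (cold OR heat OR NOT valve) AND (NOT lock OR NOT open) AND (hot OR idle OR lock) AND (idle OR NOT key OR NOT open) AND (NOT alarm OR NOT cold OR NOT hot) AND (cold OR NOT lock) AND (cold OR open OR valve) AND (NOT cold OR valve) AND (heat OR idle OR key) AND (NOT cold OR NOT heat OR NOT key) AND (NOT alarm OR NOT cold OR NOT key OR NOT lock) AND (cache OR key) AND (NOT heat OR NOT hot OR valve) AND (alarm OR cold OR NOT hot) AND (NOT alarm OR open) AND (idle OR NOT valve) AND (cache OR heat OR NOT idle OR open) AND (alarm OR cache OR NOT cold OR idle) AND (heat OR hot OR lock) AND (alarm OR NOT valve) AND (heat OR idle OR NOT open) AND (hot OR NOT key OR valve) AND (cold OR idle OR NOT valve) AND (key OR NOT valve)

Unit clause (NOT valve) forces valve = False.
In (NOT cold OR valve) only NOT cold is left, so cold = False.
In (cold OR NOT lock) only NOT lock is left, so lock = False.
In (cold OR open OR valve) only open is left, so open = True.
Set alarm = True.
Try heat = True:
  (NOT heat OR NOT hot OR valve) forces hot = False.
  (NOT cache OR hot OR valve) forces cache = False.
  (hot OR idle OR lock) forces idle = True.
  (cache OR key) forces key = True.
  clause (hot OR NOT key OR valve) is falsified — backtrack.
So heat = False.
  then (heat OR hot OR lock) forces hot = True.
  then (heat OR idle OR NOT open) forces idle = True.
Set key = False.
  then (cache OR key) forces cache = True.
All clauses satisfied.

lock=F, alarm=T, heat=F, key=F, cold=F, hot=T, valve=F, cache=T, idle=T, open=T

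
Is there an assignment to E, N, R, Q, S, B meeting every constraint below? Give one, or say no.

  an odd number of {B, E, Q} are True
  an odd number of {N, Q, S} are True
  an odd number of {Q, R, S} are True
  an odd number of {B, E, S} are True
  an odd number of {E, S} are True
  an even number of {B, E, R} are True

E = True; N = True; R = True; Q = False; S = False; B = False

{B, E, Q}: 1 true → odd ✓
{N, Q, S}: 1 true → odd ✓
{Q, R, S}: 1 true → odd ✓
{B, E, S}: 1 true → odd ✓
{E, S}: 1 true → odd ✓
{B, E, R}: 2 true → even ✓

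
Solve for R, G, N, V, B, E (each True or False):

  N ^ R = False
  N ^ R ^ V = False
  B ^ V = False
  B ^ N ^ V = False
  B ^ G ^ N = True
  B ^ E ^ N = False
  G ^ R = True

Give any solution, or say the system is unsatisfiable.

R = False, G = True, N = False, V = False, B = False, E = False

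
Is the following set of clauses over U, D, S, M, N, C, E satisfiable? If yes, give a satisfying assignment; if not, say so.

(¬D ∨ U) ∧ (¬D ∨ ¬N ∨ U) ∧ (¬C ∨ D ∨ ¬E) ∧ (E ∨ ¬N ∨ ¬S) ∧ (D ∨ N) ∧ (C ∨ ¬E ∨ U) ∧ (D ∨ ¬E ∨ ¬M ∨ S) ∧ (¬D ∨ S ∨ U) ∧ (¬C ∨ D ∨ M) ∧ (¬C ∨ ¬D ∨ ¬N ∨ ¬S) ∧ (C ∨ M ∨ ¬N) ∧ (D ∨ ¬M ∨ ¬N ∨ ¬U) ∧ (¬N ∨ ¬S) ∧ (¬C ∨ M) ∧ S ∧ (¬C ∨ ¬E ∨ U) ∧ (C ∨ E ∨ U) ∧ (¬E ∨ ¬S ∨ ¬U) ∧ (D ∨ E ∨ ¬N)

Unit clause (S) forces S = True.
In (¬N ∨ ¬S) only ¬N is left, so N = False.
In (D ∨ N) only D is left, so D = True.
In (¬D ∨ U) only U is left, so U = True.
In (¬E ∨ ¬S ∨ ¬U) only ¬E is left, so E = False.
Set M = True.
Set C = False.
All clauses satisfied.

U=T; D=T; S=T; M=T; N=F; C=F; E=F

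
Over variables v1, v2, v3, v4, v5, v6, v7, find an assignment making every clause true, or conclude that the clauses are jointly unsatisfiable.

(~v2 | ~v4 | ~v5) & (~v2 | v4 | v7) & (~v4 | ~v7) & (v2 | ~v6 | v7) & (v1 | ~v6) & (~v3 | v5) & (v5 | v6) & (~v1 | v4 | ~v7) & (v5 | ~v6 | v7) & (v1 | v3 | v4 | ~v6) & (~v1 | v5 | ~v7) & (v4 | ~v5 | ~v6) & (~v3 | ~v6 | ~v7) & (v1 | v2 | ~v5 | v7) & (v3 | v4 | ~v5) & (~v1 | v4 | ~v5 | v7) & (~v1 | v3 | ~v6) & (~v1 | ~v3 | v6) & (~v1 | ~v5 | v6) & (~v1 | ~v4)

Set v1 = False.
  then (v1 | ~v6) forces v6 = False.
  then (v5 | v6) forces v5 = True.
Set v2 = True.
  then (~v2 | ~v4 | ~v5) forces v4 = False.
  then (~v2 | v4 | v7) forces v7 = True.
  then (v3 | v4 | ~v5) forces v3 = True.
All clauses satisfied.

v1 = False; v2 = True; v3 = True; v4 = False; v5 = True; v6 = False; v7 = True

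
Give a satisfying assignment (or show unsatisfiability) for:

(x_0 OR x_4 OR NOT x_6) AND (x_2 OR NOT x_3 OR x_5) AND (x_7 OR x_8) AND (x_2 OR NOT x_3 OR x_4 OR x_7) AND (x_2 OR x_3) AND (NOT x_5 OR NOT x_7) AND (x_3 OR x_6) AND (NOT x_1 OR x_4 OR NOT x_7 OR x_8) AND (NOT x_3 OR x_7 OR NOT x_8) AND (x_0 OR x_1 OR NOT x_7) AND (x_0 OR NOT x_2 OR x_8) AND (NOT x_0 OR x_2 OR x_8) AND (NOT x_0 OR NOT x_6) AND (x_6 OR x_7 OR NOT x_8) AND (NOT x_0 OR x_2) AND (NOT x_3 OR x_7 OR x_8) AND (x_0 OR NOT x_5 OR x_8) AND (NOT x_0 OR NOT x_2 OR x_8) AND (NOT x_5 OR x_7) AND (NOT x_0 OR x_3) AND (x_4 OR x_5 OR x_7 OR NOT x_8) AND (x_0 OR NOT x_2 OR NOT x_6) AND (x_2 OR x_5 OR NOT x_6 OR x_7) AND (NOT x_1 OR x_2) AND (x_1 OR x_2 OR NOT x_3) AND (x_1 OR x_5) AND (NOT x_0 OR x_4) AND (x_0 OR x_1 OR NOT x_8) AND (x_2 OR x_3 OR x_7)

x_0 = True, x_1 = True, x_2 = True, x_3 = True, x_4 = True, x_5 = False, x_6 = False, x_7 = True, x_8 = True

Set x_0 = True.
  then (NOT x_0 OR NOT x_6) forces x_6 = False.
  then (NOT x_0 OR x_2) forces x_2 = True.
  then (NOT x_0 OR NOT x_2 OR x_8) forces x_8 = True.
  then (NOT x_0 OR x_3) forces x_3 = True.
  then (NOT x_0 OR x_4) forces x_4 = True.
  then (NOT x_3 OR x_7 OR NOT x_8) forces x_7 = True.
  then (NOT x_5 OR NOT x_7) forces x_5 = False.
  then (x_1 OR x_5) forces x_1 = True.
All clauses satisfied.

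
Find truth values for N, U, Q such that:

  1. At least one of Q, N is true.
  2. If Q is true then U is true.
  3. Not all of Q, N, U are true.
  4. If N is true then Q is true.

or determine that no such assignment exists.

N: False; U: True; Q: True

  (1) {Q, N}: 1 true — at least one ✓
  (2) Q=T ⇒ U: T ✓
  (3) {Q, N, U}: 2/3 true — not all ✓
  (4) N=F ⇒ Q: vacuous ✓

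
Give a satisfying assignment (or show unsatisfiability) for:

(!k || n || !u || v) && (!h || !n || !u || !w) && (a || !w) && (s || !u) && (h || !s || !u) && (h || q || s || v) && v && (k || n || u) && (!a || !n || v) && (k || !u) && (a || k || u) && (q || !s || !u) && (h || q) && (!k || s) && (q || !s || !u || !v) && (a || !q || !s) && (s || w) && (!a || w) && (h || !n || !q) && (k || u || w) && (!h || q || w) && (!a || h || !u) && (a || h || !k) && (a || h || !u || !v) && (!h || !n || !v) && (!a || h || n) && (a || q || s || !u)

Unit clause (v) forces v = True.
Set k = True.
  then (!k || s) forces s = True.
Set w = True.
  then (a || !w) forces a = True.
Set q = True.
Set n = False.
  then (!a || h || n) forces h = True.
Set u = False.
All clauses satisfied.

k = True; w = True; v = True; q = True; n = False; s = True; a = True; h = True; u = False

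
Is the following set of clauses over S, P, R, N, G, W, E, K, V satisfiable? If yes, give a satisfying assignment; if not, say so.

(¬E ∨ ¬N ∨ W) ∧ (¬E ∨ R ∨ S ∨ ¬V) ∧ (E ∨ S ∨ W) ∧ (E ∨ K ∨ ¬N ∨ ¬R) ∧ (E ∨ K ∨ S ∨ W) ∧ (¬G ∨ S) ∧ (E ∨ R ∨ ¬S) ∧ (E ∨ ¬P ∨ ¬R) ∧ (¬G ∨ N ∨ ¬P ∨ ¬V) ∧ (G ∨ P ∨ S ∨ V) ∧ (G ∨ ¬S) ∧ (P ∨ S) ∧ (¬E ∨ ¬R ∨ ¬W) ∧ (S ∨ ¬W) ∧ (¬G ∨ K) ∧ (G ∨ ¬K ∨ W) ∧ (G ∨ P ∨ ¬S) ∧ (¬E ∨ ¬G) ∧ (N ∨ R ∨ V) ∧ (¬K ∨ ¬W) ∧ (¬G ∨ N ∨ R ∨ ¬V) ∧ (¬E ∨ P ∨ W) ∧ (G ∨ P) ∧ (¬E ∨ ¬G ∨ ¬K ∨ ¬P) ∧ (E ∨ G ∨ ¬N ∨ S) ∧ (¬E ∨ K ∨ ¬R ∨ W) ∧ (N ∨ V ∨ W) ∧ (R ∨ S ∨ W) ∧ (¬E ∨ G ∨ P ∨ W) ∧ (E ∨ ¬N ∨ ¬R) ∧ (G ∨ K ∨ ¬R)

Set S = True.
  then (G ∨ ¬S) forces G = True.
  then (¬G ∨ K) forces K = True.
  then (¬E ∨ ¬G) forces E = False.
  then (¬K ∨ ¬W) forces W = False.
  then (E ∨ R ∨ ¬S) forces R = True.
  then (E ∨ ¬P ∨ ¬R) forces P = False.
  then (E ∨ ¬N ∨ ¬R) forces N = False.
  then (N ∨ V ∨ W) forces V = True.
All clauses satisfied.

S = True; P = False; R = True; N = False; G = True; W = False; E = False; K = True; V = True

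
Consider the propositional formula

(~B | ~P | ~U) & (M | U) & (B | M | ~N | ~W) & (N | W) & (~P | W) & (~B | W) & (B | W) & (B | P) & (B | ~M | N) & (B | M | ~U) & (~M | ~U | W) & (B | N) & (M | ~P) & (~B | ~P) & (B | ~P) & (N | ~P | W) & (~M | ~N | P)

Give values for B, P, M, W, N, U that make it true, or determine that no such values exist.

Try B = False:
  (B | W) forces W = True.
  (B | P) forces P = True.
  clause (B | ~P) is falsified — backtrack.
So B = True.
  then (~B | W) forces W = True.
  then (~B | ~P) forces P = False.
Set M = False.
  then (M | U) forces U = True.
Set N = False.
All clauses satisfied.

B = True, P = False, M = False, W = True, N = False, U = True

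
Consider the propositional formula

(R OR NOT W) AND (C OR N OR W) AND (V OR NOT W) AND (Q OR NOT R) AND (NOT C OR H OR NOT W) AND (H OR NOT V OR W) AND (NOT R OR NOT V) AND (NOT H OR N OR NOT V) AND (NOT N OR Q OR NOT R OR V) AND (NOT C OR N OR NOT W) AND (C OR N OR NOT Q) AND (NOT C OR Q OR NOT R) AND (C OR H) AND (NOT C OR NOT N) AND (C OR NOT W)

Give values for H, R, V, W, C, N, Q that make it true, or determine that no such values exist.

Set H = True.
Set R = False.
  then (R OR NOT W) forces W = False.
Set V = False.
Set C = True.
  then (NOT C OR NOT N) forces N = False.
Set Q = False.
All clauses satisfied.

H=T, R=F, V=F, W=F, C=T, N=F, Q=F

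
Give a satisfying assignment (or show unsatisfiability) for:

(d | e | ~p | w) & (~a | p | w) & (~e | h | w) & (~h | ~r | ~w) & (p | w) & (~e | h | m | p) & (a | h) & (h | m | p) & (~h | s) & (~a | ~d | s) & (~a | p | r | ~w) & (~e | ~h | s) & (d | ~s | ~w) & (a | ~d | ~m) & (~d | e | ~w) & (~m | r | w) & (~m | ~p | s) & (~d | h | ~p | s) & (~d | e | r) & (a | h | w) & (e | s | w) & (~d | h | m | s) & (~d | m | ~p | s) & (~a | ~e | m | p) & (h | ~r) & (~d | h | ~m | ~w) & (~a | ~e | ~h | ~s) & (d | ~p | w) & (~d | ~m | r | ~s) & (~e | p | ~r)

d = True; e = True; p = False; a = False; s = True; w = True; m = False; h = True; r = False

Set d = True.
Set e = True.
Set p = False.
  then (p | w) forces w = True.
  then (~e | p | ~r) forces r = False.
  then (~a | p | r | ~w) forces a = False.
  then (a | ~d | ~m) forces m = False.
  then (~e | h | m | p) forces h = True.
  then (~h | s) forces s = True.
All clauses satisfied.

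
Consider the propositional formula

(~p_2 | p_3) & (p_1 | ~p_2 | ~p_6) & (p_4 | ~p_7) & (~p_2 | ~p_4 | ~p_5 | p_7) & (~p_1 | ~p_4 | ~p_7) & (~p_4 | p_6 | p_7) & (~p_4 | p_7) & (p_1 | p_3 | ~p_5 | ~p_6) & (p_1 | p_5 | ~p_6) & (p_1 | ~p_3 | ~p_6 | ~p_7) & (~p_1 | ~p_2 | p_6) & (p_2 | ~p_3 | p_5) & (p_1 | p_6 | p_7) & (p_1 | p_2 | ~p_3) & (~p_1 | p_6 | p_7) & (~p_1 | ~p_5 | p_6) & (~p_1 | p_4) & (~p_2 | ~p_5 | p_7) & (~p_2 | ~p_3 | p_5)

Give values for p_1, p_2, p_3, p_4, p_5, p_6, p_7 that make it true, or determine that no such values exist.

p_1=F; p_2=F; p_3=F; p_4=T; p_5=T; p_6=F; p_7=T

Try p_1 = True:
  (~p_1 | p_4) forces p_4 = True.
  (~p_1 | ~p_4 | ~p_7) forces p_7 = False.
  clause (~p_4 | p_7) is falsified — backtrack.
So p_1 = False.
Set p_2 = False.
  then (p_1 | p_2 | ~p_3) forces p_3 = False.
Set p_4 = True.
  then (~p_4 | p_7) forces p_7 = True.
Set p_5 = True.
  then (p_1 | p_3 | ~p_5 | ~p_6) forces p_6 = False.
All clauses satisfied.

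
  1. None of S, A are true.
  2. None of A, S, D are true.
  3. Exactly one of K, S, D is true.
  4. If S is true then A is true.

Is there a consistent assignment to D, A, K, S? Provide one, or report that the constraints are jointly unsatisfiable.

D = False, A = False, K = True, S = False

  (1) {S, A}: 0 true — none ✓
  (2) {A, S, D}: 0 true — none ✓
  (3) {K, S, D}: 1 true — exactly one ✓
  (4) S=F ⇒ A: vacuous ✓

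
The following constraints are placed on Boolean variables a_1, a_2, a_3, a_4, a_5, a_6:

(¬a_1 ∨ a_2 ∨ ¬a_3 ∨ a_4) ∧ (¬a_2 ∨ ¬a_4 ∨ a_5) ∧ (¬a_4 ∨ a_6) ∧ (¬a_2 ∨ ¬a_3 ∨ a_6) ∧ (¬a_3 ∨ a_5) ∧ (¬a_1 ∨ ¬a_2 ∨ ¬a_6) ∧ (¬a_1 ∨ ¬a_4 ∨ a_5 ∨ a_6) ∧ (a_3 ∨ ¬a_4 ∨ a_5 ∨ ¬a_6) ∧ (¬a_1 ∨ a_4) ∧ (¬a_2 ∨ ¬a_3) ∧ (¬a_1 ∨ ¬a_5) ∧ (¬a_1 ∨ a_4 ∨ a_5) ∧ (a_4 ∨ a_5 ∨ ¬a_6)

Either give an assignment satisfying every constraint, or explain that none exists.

Set a_1 = False.
Set a_2 = False.
Set a_3 = True.
  then (¬a_3 ∨ a_5) forces a_5 = True.
Set a_4 = False.
Set a_6 = True.
All clauses satisfied.

a_1=F; a_2=F; a_3=T; a_4=F; a_5=T; a_6=T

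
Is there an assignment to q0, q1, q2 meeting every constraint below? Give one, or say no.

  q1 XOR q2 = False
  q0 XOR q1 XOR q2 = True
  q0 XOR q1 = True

q0 = True, q1 = False, q2 = False

q1 XOR q2 = F XOR F = False ✓
q0 XOR q1 XOR q2 = T XOR F XOR F = True ✓
q0 XOR q1 = T XOR F = True ✓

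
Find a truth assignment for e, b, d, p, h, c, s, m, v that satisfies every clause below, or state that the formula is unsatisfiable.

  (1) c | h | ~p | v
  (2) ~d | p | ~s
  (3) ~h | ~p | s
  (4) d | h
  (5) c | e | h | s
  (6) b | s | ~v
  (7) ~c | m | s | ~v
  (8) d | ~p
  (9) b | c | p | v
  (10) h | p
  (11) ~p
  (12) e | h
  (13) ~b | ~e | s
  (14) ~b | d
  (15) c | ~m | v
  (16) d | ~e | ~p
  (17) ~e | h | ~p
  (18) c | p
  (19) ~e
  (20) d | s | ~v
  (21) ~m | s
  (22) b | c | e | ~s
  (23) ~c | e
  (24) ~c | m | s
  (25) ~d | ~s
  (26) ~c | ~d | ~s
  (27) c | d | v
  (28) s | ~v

UNSATISFIABLE

Case e = True:
  Clause (~e) is falsified — contradiction.
Case e = False:
  (~p) forces p = False.
  (h | p) forces h = True.
  (c | p) forces c = True.
  Clause (~c | e) is falsified — contradiction.
Both cases fail, so the formula is unsatisfiable.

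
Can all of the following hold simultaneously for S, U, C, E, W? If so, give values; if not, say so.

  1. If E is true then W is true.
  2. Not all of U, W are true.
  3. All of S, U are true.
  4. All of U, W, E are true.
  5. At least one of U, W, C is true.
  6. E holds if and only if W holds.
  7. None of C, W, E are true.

Unsatisfiable — no assignment works.

Case E = True:
  Constraint (7) is violated (E=T) — contradiction.
Case E = False:
  Constraint (4) is violated (E=F) — contradiction.
Both cases fail — unsatisfiable.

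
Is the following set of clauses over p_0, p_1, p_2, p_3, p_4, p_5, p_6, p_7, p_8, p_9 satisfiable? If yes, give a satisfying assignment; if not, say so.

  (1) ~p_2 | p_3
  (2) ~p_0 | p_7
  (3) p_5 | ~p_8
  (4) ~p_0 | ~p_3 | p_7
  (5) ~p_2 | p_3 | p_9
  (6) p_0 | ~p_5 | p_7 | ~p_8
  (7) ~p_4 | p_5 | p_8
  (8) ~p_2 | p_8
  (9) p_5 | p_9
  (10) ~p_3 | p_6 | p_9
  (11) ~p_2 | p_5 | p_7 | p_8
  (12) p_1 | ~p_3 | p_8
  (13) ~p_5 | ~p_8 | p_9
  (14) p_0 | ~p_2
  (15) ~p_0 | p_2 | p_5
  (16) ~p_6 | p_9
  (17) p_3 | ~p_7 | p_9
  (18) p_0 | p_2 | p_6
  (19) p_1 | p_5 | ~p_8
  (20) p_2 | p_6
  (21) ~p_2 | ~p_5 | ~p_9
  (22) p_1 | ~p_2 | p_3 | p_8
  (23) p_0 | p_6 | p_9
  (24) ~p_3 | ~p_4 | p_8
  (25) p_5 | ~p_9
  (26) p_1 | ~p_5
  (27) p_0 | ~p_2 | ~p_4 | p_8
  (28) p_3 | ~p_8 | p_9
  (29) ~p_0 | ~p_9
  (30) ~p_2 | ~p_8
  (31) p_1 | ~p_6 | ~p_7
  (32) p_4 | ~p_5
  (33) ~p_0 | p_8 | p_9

Set p_0 = False.
  then (p_0 | ~p_2) forces p_2 = False.
  then (p_0 | p_2 | p_6) forces p_6 = True.
  then (~p_6 | p_9) forces p_9 = True.
  then (p_5 | ~p_9) forces p_5 = True.
  then (p_1 | ~p_5) forces p_1 = True.
  then (p_4 | ~p_5) forces p_4 = True.
Set p_3 = False.
Set p_7 = True.
Set p_8 = False.
All clauses satisfied.

p_0 = False, p_1 = True, p_2 = False, p_3 = False, p_4 = True, p_5 = True, p_6 = True, p_7 = True, p_8 = False, p_9 = True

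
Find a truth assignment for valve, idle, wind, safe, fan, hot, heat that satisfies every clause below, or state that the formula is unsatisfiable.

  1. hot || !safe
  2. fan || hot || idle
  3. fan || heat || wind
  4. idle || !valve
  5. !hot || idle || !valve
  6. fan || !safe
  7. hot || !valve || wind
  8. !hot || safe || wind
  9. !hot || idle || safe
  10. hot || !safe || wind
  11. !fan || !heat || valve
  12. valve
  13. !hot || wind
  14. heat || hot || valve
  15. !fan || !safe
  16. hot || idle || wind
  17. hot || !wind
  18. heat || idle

valve=T; idle=T; wind=T; safe=F; fan=F; hot=T; heat=F

Unit clause (valve) forces valve = True.
In (idle || !valve) only idle is left, so idle = True.
Try wind = False:
  (hot || !valve || wind) forces hot = True.
  clause (!hot || wind) is falsified — backtrack.
So wind = True.
  then (hot || !wind) forces hot = True.
Set safe = False.
Set fan = False.
Set heat = False.
All clauses satisfied.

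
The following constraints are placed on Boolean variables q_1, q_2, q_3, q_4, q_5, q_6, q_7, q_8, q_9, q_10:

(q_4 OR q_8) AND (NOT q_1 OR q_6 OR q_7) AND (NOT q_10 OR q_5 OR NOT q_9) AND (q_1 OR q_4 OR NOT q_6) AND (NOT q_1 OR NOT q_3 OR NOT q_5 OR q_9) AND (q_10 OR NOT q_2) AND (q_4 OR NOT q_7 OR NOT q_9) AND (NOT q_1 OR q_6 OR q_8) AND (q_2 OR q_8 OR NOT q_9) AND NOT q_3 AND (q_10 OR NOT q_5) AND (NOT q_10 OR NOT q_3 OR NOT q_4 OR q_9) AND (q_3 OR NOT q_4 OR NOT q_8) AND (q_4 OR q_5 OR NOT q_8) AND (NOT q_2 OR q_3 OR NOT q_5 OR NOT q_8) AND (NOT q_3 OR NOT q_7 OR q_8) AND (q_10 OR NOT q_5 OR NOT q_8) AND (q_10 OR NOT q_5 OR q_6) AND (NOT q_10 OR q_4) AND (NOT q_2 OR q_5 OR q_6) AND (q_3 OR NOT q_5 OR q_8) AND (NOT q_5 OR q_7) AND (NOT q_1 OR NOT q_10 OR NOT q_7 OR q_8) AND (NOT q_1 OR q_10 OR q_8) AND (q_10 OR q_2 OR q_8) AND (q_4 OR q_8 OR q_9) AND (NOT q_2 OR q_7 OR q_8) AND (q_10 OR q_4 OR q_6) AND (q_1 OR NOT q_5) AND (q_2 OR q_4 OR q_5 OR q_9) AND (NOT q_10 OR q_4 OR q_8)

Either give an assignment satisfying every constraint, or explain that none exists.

Unit clause (NOT q_3) forces q_3 = False.
Set q_1 = False.
  then (q_1 OR NOT q_5) forces q_5 = False.
Set q_2 = False.
Try q_4 = False:
  (q_4 OR q_8) forces q_8 = True.
  clause (q_4 OR q_5 OR NOT q_8) is falsified — backtrack.
So q_4 = True.
  then (q_3 OR NOT q_4 OR NOT q_8) forces q_8 = False.
  then (q_10 OR q_2 OR q_8) forces q_10 = True.
  then (NOT q_10 OR q_5 OR NOT q_9) forces q_9 = False.
Set q_6 = False.
Set q_7 = True.
All clauses satisfied.

q_1 = False, q_2 = False, q_3 = False, q_4 = True, q_5 = False, q_6 = False, q_7 = True, q_8 = False, q_9 = False, q_10 = True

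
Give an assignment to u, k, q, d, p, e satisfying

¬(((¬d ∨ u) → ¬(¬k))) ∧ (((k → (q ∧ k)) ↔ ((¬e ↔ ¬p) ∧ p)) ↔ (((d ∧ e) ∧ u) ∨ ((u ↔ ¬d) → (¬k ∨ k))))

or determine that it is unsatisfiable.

u = False; k = False; q = True; d = False; p = True; e = True

  ¬(((¬d ∨ u) → ¬(¬k))) = True
    (¬d ∨ u) → ¬(¬k) = False
      ¬d ∨ u = True
        ¬d = True
      ¬(¬k) = False
        ¬k = True
  ((k → (q ∧ k)) ↔ ((¬e ↔ ¬p) ∧ p)) ↔ (((d ∧ e) ∧ u) ∨ ((u ↔ ¬d) → (¬k ∨ k))) = True
    (k → (q ∧ k)) ↔ ((¬e ↔ ¬p) ∧ p) = True
      k → (q ∧ k) = True
        q ∧ k = False
      (¬e ↔ ¬p) ∧ p = True
        ¬e ↔ ¬p = True
          ¬e = False
          ¬p = False
    ((d ∧ e) ∧ u) ∨ ((u ↔ ¬d) → (¬k ∨ k)) = True
      (d ∧ e) ∧ u = False
        d ∧ e = False
      (u ↔ ¬d) → (¬k ∨ k) = True
        u ↔ ¬d = False
          ¬d = True
        ¬k ∨ k = True
          ¬k = True
Both conjuncts True, so the formula holds.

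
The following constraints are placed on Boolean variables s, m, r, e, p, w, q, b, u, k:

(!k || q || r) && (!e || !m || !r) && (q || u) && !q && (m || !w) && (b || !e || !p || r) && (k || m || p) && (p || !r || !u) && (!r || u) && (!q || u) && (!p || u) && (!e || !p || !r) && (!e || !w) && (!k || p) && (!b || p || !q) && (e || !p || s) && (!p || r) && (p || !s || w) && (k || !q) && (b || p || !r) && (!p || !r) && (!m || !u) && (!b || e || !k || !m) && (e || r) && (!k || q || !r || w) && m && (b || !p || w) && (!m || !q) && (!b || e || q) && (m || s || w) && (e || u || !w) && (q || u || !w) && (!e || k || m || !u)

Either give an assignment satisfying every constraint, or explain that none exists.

Case m = True:
  (!q) forces q = False.
  (q || u) forces u = True.
  Clause (!m || !u) is falsified — contradiction.
Case m = False:
  Clause (m) is falsified — contradiction.
Both cases fail, so the formula is unsatisfiable.

Unsatisfiable — no assignment works.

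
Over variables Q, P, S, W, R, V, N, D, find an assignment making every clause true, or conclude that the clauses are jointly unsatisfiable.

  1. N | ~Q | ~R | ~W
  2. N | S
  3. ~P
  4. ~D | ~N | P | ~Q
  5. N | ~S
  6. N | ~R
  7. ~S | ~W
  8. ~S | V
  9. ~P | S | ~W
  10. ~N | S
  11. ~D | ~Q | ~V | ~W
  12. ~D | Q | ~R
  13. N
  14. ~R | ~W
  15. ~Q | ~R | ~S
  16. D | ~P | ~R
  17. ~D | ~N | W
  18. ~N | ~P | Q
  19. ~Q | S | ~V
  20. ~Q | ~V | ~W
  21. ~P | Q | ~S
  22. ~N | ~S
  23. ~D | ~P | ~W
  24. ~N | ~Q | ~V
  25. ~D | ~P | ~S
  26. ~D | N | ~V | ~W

Unsatisfiable — no assignment works.

Case P = True:
  Clause (~P) is falsified — contradiction.
Case P = False:
  (N) forces N = True.
  (~N | S) forces S = True.
  Clause (~N | ~S) is falsified — contradiction.
Both cases fail, so the formula is unsatisfiable.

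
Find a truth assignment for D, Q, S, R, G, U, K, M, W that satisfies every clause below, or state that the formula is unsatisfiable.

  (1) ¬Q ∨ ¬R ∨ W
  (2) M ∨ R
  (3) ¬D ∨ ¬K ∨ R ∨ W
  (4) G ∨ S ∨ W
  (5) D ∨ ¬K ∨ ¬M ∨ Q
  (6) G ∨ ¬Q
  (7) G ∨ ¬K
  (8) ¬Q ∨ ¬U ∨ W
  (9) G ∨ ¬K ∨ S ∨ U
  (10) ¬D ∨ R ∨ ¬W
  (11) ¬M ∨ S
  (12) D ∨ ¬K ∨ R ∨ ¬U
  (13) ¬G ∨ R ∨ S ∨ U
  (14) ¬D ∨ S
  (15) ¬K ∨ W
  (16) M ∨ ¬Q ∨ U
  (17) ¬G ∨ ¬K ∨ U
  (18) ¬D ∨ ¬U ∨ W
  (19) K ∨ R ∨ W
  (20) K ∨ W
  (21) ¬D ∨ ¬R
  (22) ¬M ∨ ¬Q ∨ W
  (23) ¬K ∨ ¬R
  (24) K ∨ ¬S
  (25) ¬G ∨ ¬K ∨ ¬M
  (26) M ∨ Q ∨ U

D = False, Q = False, S = False, R = True, G = True, U = True, K = False, M = False, W = True

Set D = False.
Set Q = False.
Try S = True:
  (K ∨ ¬S) forces K = True.
  (D ∨ ¬K ∨ ¬M ∨ Q) forces M = False.
  (M ∨ R) forces R = True.
  clause (¬K ∨ ¬R) is falsified — backtrack.
So S = False.
  then (¬M ∨ S) forces M = False.
  then (M ∨ Q ∨ U) forces U = True.
  then (M ∨ R) forces R = True.
  then (¬K ∨ ¬R) forces K = False.
  then (K ∨ W) forces W = True.
Set G = True.
All clauses satisfied.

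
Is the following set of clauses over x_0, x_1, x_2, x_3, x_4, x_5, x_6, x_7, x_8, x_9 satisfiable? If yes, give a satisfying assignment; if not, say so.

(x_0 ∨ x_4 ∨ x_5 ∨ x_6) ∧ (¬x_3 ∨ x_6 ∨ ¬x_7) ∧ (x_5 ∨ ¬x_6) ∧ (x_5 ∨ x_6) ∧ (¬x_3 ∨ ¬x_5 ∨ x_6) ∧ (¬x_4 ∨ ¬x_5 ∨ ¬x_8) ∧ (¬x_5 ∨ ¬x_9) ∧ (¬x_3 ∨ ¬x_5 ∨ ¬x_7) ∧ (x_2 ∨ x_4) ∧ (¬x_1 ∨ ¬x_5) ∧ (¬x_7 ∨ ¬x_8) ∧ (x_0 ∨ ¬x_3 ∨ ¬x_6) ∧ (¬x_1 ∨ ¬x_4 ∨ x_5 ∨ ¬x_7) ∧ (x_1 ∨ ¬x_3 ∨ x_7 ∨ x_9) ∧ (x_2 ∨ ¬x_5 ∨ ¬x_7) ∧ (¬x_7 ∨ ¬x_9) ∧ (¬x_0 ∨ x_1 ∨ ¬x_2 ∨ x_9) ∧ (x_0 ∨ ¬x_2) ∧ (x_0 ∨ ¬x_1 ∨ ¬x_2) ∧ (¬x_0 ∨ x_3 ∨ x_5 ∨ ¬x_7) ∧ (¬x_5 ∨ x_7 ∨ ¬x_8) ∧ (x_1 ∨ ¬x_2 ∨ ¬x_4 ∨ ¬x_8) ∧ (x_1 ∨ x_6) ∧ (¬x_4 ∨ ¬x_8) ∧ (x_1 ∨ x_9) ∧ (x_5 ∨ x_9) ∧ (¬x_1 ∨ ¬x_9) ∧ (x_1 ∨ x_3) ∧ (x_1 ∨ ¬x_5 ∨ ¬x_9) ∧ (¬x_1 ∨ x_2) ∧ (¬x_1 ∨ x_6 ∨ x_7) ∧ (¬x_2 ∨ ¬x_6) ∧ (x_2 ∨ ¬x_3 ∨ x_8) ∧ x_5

Unsatisfiable — no assignment works.

Case x_5 = True:
  (¬x_5 ∨ ¬x_9) forces x_9 = False.
  (¬x_1 ∨ ¬x_5) forces x_1 = False.
  Clause (x_1 ∨ x_9) is falsified — contradiction.
Case x_5 = False:
  Clause (x_5) is falsified — contradiction.
Both cases fail, so the formula is unsatisfiable.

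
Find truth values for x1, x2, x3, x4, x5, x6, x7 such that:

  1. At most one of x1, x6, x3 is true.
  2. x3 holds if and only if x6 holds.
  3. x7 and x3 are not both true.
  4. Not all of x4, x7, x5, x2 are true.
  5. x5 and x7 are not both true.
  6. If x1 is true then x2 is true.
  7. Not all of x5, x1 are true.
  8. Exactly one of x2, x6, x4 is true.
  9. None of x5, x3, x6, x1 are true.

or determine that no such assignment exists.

x1=F, x2=F, x3=F, x4=T, x5=F, x6=F, x7=F

  (1) {x1, x6, x3}: 0 true — at most one ✓
  (2) x3=F, x6=F — same ✓
  (3) x7=F, x3=F — not both ✓
  (4) {x4, x7, x5, x2}: 1/4 true — not all ✓
  (5) x5=F, x7=F — not both ✓
  (6) x1=F ⇒ x2: vacuous ✓
  (7) {x5, x1}: 0/2 true — not all ✓
  (8) {x2, x6, x4}: 1 true — exactly one ✓
  (9) {x5, x3, x6, x1}: 0 true — none ✓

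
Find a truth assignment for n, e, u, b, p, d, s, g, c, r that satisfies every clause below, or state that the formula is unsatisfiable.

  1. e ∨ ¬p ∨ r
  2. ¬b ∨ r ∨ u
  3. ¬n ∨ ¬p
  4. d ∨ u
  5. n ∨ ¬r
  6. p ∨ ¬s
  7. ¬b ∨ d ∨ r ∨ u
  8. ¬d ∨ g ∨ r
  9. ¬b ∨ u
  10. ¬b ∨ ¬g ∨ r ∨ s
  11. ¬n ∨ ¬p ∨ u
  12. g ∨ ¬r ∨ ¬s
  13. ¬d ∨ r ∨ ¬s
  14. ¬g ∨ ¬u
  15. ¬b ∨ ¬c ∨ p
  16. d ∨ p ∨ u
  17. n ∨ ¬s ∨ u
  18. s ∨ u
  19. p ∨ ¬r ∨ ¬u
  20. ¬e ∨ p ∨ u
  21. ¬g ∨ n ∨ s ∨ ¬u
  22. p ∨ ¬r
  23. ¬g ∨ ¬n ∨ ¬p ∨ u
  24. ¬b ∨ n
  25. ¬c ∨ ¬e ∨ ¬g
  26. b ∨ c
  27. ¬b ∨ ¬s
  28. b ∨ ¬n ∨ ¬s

n: False, e: True, u: True, b: False, p: False, d: False, s: False, g: False, c: True, r: False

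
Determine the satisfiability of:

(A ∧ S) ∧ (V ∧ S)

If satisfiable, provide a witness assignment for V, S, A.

V = True, S = True, A = True

  A ∧ S = True
  V ∧ S = True
Both conjuncts True, so the formula holds.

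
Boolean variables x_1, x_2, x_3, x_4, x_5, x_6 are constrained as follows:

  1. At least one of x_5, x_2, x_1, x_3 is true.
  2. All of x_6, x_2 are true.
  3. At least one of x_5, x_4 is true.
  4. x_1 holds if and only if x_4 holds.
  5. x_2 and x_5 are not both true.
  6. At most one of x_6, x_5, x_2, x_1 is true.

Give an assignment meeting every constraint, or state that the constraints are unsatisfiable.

UNSATISFIABLE

Case x_2 = True:
  (2) forces x_6 = True.
  Constraint (6) is violated (x_6=T, x_2=T) — contradiction.
Case x_2 = False:
  Constraint (2) is violated (x_2=F) — contradiction.
Both cases fail — unsatisfiable.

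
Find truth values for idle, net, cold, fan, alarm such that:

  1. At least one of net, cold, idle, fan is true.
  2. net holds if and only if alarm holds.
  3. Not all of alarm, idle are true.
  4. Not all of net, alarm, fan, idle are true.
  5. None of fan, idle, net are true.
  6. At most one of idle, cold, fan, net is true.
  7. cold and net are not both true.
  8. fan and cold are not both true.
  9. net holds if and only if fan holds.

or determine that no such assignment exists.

idle = False, net = False, cold = True, fan = False, alarm = False

  (1) {net, cold, idle, fan}: 1 true — at least one ✓
  (2) net=F, alarm=F — same ✓
  (3) {alarm, idle}: 0/2 true — not all ✓
  (4) {net, alarm, fan, idle}: 0/4 true — not all ✓
  (5) {fan, idle, net}: 0 true — none ✓
  (6) {idle, cold, fan, net}: 1 true — at most one ✓
  (7) cold=T, net=F — not both ✓
  (8) fan=F, cold=T — not both ✓
  (9) net=F, fan=F — same ✓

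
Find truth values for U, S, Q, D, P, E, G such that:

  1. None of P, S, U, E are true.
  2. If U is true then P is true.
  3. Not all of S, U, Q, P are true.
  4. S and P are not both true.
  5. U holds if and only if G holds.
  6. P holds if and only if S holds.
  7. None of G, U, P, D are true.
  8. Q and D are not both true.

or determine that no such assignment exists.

U = False; S = False; Q = False; D = False; P = False; E = False; G = False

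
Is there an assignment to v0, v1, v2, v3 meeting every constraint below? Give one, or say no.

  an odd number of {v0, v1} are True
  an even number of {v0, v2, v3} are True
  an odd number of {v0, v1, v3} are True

v0=F, v1=T, v2=F, v3=F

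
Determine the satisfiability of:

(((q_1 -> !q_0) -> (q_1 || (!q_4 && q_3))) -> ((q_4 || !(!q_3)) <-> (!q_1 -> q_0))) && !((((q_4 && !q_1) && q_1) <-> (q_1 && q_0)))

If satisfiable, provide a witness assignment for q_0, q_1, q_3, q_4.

q_0 = True; q_1 = True; q_3 = True; q_4 = True

  ((q_1 -> !q_0) -> (q_1 || (!q_4 && q_3))) -> ((q_4 || !(!q_3)) <-> (!q_1 -> q_0)) = True
    (q_1 -> !q_0) -> (q_1 || (!q_4 && q_3)) = True
      q_1 -> !q_0 = False
        !q_0 = False
      q_1 || (!q_4 && q_3) = True
        !q_4 && q_3 = False
          !q_4 = False
    (q_4 || !(!q_3)) <-> (!q_1 -> q_0) = True
      q_4 || !(!q_3) = True
        !(!q_3) = True
          !q_3 = False
      !q_1 -> q_0 = True
        !q_1 = False
  !((((q_4 && !q_1) && q_1) <-> (q_1 && q_0))) = True
    ((q_4 && !q_1) && q_1) <-> (q_1 && q_0) = False
      (q_4 && !q_1) && q_1 = False
        q_4 && !q_1 = False
          !q_1 = False
      q_1 && q_0 = True
Both conjuncts True, so the formula holds.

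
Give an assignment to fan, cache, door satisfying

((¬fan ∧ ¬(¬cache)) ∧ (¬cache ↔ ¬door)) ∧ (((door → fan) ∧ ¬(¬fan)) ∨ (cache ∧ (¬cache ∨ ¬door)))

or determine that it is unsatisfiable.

Case cache = True: the formula simplifies to (¬fan ∧ door) ∧ (((door → fan) ∧ ¬(¬fan)) ∨ ¬door).
  fan = True: the conjunct ¬fan is False.
  fan = False: simplifies to door ∧ ¬door.
    door = True: the conjunct ¬door is False.
    door = False: the conjunct door is False.
Case cache = False: the conjunct ¬(¬cache) becomes ¬(¬False) = False.
Both cases fail — unsatisfiable.

Unsatisfiable — no assignment works.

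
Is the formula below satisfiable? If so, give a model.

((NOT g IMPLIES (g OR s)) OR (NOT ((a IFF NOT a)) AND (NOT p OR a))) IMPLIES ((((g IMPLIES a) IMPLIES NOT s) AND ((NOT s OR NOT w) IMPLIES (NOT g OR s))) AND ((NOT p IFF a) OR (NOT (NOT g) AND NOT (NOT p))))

p=T, w=F, a=F, g=T, s=T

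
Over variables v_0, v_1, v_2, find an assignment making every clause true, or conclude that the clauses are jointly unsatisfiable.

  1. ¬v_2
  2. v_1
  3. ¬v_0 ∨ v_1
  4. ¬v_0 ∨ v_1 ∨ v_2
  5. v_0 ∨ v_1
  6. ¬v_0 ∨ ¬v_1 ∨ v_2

v_0=F, v_1=T, v_2=F

Unit clause (¬v_2) forces v_2 = False.
Unit clause (v_1) forces v_1 = True.
In (¬v_0 ∨ ¬v_1 ∨ v_2) only ¬v_0 is left, so v_0 = False.
Check each clause:
  (¬v_2): ¬v_2 holds.
  (v_1): v_1 holds.
  (¬v_0 ∨ v_1): ¬v_0 holds.
  (¬v_0 ∨ v_1 ∨ v_2): ¬v_0 holds.
  (v_0 ∨ v_1): v_1 holds.
  (¬v_0 ∨ ¬v_1 ∨ v_2): ¬v_0 holds.
All clauses satisfied.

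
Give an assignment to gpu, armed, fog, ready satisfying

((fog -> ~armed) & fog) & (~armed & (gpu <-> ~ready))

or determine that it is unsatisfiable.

gpu=F, armed=F, fog=T, ready=T

  (fog -> ~armed) & fog = True
    fog -> ~armed = True
      ~armed = True
  ~armed & (gpu <-> ~ready) = True
    ~armed = True
    gpu <-> ~ready = True
      ~ready = False
Both conjuncts True, so the formula holds.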